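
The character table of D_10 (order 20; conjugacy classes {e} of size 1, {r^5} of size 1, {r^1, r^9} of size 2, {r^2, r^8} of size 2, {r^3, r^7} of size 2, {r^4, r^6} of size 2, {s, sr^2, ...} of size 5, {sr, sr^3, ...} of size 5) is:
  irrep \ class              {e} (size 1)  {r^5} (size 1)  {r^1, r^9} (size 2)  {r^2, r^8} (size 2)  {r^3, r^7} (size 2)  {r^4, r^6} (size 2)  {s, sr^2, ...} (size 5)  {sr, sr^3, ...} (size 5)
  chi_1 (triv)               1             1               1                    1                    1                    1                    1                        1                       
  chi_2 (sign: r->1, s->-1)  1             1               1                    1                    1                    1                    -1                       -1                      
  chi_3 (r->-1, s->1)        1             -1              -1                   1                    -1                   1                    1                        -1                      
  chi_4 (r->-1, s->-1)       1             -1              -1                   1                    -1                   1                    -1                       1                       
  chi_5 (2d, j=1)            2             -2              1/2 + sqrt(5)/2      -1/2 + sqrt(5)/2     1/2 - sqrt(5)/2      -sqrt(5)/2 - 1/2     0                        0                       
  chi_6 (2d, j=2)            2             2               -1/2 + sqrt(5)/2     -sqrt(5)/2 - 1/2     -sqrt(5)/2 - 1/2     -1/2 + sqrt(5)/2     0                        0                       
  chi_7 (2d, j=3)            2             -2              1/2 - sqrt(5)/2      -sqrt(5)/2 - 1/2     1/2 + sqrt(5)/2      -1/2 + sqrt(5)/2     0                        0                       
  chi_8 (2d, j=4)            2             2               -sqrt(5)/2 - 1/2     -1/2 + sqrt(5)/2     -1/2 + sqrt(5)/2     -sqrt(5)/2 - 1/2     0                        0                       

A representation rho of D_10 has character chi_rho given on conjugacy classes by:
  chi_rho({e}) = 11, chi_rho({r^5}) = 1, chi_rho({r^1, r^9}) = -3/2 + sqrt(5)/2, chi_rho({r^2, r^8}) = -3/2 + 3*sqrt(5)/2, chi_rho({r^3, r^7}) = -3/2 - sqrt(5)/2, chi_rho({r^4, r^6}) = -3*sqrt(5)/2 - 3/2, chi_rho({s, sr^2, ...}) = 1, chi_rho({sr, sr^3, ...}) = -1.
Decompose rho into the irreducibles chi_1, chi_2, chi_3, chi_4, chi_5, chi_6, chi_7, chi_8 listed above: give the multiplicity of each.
Multiplicities: chi_1: 0, chi_2: 0, chi_3: 1, chi_4: 0, chi_5: 2, chi_6: 1, chi_7: 0, chi_8: 2.

Justification: Use <chi_rho, chi> = (1/|G|) sum_C |C| * chi_rho(C) * conj(chi(C)) with |G| = 20 for each irreducible chi in the table:
  <chi_rho, chi_1> = (1/20)[1*(11)*conj(1) + 1*(1)*conj(1) + 2*(-3/2 + sqrt(5)/2)*conj(1) + 2*(-3/2 + 3*sqrt(5)/2)*conj(1) + 2*(-3/2 - sqrt(5)/2)*conj(1) + 2*(-3*sqrt(5)/2 - 3/2)*conj(1) + 5*(1)*conj(1) + 5*(-1)*conj(1)]
      = (1/20)[(11) + (1) + (-3 + sqrt(5)) + (-3 + 3*sqrt(5)) + (-3 - sqrt(5)) + (-3*sqrt(5) - 3) + (5) + (-5)] = 0/20 = 0
  <chi_rho, chi_2> = (1/20)[1*(11)*conj(1) + 1*(1)*conj(1) + 2*(-3/2 + sqrt(5)/2)*conj(1) + 2*(-3/2 + 3*sqrt(5)/2)*conj(1) + 2*(-3/2 - sqrt(5)/2)*conj(1) + 2*(-3*sqrt(5)/2 - 3/2)*conj(1) + 5*(1)*conj(-1) + 5*(-1)*conj(-1)]
      = (1/20)[(11) + (1) + (-3 + sqrt(5)) + (-3 + 3*sqrt(5)) + (-3 - sqrt(5)) + (-3*sqrt(5) - 3) + (-5) + (5)] = 0/20 = 0
  <chi_rho, chi_3> = (1/20)[1*(11)*conj(1) + 1*(1)*conj(-1) + 2*(-3/2 + sqrt(5)/2)*conj(-1) + 2*(-3/2 + 3*sqrt(5)/2)*conj(1) + 2*(-3/2 - sqrt(5)/2)*conj(-1) + 2*(-3*sqrt(5)/2 - 3/2)*conj(1) + 5*(1)*conj(1) + 5*(-1)*conj(-1)]
      = (1/20)[(11) + (-1) + (3 - sqrt(5)) + (-3 + 3*sqrt(5)) + (sqrt(5) + 3) + (-3*sqrt(5) - 3) + (5) + (5)] = 20/20 = 1
  <chi_rho, chi_4> = (1/20)[1*(11)*conj(1) + 1*(1)*conj(-1) + 2*(-3/2 + sqrt(5)/2)*conj(-1) + 2*(-3/2 + 3*sqrt(5)/2)*conj(1) + 2*(-3/2 - sqrt(5)/2)*conj(-1) + 2*(-3*sqrt(5)/2 - 3/2)*conj(1) + 5*(1)*conj(-1) + 5*(-1)*conj(1)]
      = (1/20)[(11) + (-1) + (3 - sqrt(5)) + (-3 + 3*sqrt(5)) + (sqrt(5) + 3) + (-3*sqrt(5) - 3) + (-5) + (-5)] = 0/20 = 0
  <chi_rho, chi_5> = (1/20)[1*(11)*conj(2) + 1*(1)*conj(-2) + 2*(-3/2 + sqrt(5)/2)*conj(1/2 + sqrt(5)/2) + 2*(-3/2 + 3*sqrt(5)/2)*conj(-1/2 + sqrt(5)/2) + 2*(-3/2 - sqrt(5)/2)*conj(1/2 - sqrt(5)/2) + 2*(-3*sqrt(5)/2 - 3/2)*conj(-sqrt(5)/2 - 1/2) + 5*(1)*conj(0) + 5*(-1)*conj(0)]
      = (1/20)[(22) + (-2) + (1 - sqrt(5)) + (9 - 3*sqrt(5)) + (1 + sqrt(5)) + (3*sqrt(5) + 9) + (0) + (0)] = 40/20 = 2
  <chi_rho, chi_6> = (1/20)[1*(11)*conj(2) + 1*(1)*conj(2) + 2*(-3/2 + sqrt(5)/2)*conj(-1/2 + sqrt(5)/2) + 2*(-3/2 + 3*sqrt(5)/2)*conj(-sqrt(5)/2 - 1/2) + 2*(-3/2 - sqrt(5)/2)*conj(-sqrt(5)/2 - 1/2) + 2*(-3*sqrt(5)/2 - 3/2)*conj(-1/2 + sqrt(5)/2) + 5*(1)*conj(0) + 5*(-1)*conj(0)]
      = (1/20)[(22) + (2) + (4 - 2*sqrt(5)) + (-6) + (4 + 2*sqrt(5)) + (-6) + (0) + (0)] = 20/20 = 1
  <chi_rho, chi_7> = (1/20)[1*(11)*conj(2) + 1*(1)*conj(-2) + 2*(-3/2 + sqrt(5)/2)*conj(1/2 - sqrt(5)/2) + 2*(-3/2 + 3*sqrt(5)/2)*conj(-sqrt(5)/2 - 1/2) + 2*(-3/2 - sqrt(5)/2)*conj(1/2 + sqrt(5)/2) + 2*(-3*sqrt(5)/2 - 3/2)*conj(-1/2 + sqrt(5)/2) + 5*(1)*conj(0) + 5*(-1)*conj(0)]
      = (1/20)[(22) + (-2) + (-4 + 2*sqrt(5)) + (-6) + (-2*sqrt(5) - 4) + (-6) + (0) + (0)] = 0/20 = 0
  <chi_rho, chi_8> = (1/20)[1*(11)*conj(2) + 1*(1)*conj(2) + 2*(-3/2 + sqrt(5)/2)*conj(-sqrt(5)/2 - 1/2) + 2*(-3/2 + 3*sqrt(5)/2)*conj(-1/2 + sqrt(5)/2) + 2*(-3/2 - sqrt(5)/2)*conj(-1/2 + sqrt(5)/2) + 2*(-3*sqrt(5)/2 - 3/2)*conj(-sqrt(5)/2 - 1/2) + 5*(1)*conj(0) + 5*(-1)*conj(0)]
      = (1/20)[(22) + (2) + (-1 + sqrt(5)) + (9 - 3*sqrt(5)) + (-sqrt(5) - 1) + (3*sqrt(5) + 9) + (0) + (0)] = 40/20 = 2
Dimension check: dim(rho) = sum (mult * dim) = 0*1 + 0*1 + 1*1 + 0*1 + 2*2 + 1*2 + 0*2 + 2*2 = 11 = chi_rho(e) = 11.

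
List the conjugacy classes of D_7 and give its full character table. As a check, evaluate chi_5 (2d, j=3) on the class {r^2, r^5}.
Conjugacy classes: {e} of size 1, {r^1, r^6} of size 2, {r^2, r^5} of size 2, {r^3, r^4} of size 2, {s, sr, ..., sr^6} of size 7.
Character table:
  irrep \ class              {e} (size 1)  {r^1, r^6} (size 2)  {r^2, r^5} (size 2)  {r^3, r^4} (size 2)  {s, sr, ..., sr^6} (size 7)
  chi_1 (triv)               1             1                    1                    1                    1                          
  chi_2 (sign: r->1, s->-1)  1             1                    1                    1                    -1                         
  chi_3 (2d, j=1)            2             2*cos(2*pi/7)        -2*cos(3*pi/7)       -2*cos(pi/7)         0                          
  chi_4 (2d, j=2)            2             -2*cos(3*pi/7)       -2*cos(pi/7)         2*cos(2*pi/7)        0                          
  chi_5 (2d, j=3)            2             -2*cos(pi/7)         2*cos(2*pi/7)        -2*cos(3*pi/7)       0                          

Spot check: chi_5 (2d, j=3) on {r^2, r^5} = 2*cos(2*pi/7).

Why: D_7 has order 2*7 = 14 with 5 conjugacy classes, hence 5 irreducibles. Sum of squared dims 1 + 1 + 4 + 4 + 4 = 14 = |G|. Linear characters come from the abelianisation; the 2-dimensional irreps have character r^k -> 2*cos(2*pi*j*k/7), reflections -> 0.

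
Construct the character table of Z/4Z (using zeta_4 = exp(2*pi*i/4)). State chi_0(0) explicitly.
Character table of Z/4Z (irreps indexed chi_0,...,chi_3 with chi_k(m) = zeta_4^(k*m), zeta_4 = exp(2*pi*i/4)):
  irrep \ class  {0} (size 1)  {1} (size 1)  {2} (size 1)  {3} (size 1)
  chi_0          1             1             1             1           
  chi_1          1             I             -1            -I          
  chi_2          1             -1            1             -1          
  chi_3          1             -I            -1            I           

Spot check: chi_0(0) = zeta_4^(0*0) = zeta_4^0 = 1.

Working: Z/4Z is abelian, so all 4 irreducible complex representations are 1-dimensional. They are given by chi_k(m) = zeta_4^(k*m) for k = 0,...,3. Row orthogonality: sum_m chi_k(m) conj(chi_l(m)) = 4 * [k = l].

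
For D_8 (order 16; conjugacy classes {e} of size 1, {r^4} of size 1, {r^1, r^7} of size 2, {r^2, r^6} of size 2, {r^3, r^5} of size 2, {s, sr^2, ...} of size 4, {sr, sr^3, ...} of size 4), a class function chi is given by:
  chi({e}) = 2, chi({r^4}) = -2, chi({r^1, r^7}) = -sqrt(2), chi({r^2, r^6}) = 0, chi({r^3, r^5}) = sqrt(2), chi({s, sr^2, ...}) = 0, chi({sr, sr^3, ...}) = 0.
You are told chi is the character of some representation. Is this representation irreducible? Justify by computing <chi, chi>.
Irreducible: <chi, chi> = 1.

Details: <chi, chi> = (1/|G|) sum_C |C| * |chi(C)|^2 = (1/16)[1*|2|^2 + 1*|-2|^2 + 2*|-sqrt(2)|^2 + 2*|0|^2 + 2*|sqrt(2)|^2 + 4*|0|^2 + 4*|0|^2]
  = (1/16)[(4) + (4) + (4) + (0) + (4) + (0) + (0)] = 16/16 = 1.
A character is irreducible iff <chi, chi> = 1, so this representation is irreducible.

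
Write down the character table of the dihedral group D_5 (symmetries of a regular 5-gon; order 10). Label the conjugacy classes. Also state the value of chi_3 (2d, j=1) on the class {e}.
Conjugacy classes: {e} of size 1, {r^1, r^4} of size 2, {r^2, r^3} of size 2, {s, sr, ..., sr^4} of size 5.
Character table:
  irrep \ class              {e} (size 1)  {r^1, r^4} (size 2)  {r^2, r^3} (size 2)  {s, sr, ..., sr^4} (size 5)
  chi_1 (triv)               1             1                    1                    1                          
  chi_2 (sign: r->1, s->-1)  1             1                    1                    -1                         
  chi_3 (2d, j=1)            2             -1/2 + sqrt(5)/2     -sqrt(5)/2 - 1/2     0                          
  chi_4 (2d, j=2)            2             -sqrt(5)/2 - 1/2     -1/2 + sqrt(5)/2     0                          

Spot check: chi_3 (2d, j=1) on {e} = 2.

Explanation: D_5 has order 2*5 = 10 with 4 conjugacy classes, hence 4 irreducibles. Sum of squared dims 1 + 1 + 4 + 4 = 10 = |G|. Linear characters come from the abelianisation; the 2-dimensional irreps have character r^k -> 2*cos(2*pi*j*k/5), reflections -> 0.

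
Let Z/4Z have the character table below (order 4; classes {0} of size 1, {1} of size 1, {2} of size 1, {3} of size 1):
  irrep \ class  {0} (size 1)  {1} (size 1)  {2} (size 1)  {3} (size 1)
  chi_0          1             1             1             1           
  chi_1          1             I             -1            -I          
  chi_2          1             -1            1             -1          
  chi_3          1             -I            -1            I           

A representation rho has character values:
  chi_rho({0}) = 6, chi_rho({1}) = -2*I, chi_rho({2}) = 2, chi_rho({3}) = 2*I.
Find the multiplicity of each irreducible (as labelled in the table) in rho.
Multiplicities: chi_0: 2, chi_1: 0, chi_2: 2, chi_3: 2.

Proof sketch: Use <chi_rho, chi> = (1/|G|) sum_C |C| * chi_rho(C) * conj(chi(C)) with |G| = 4 for each irreducible chi in the table:
  <chi_rho, chi_0> = (1/4)[1*(6)*conj(1) + 1*(-2*I)*conj(1) + 1*(2)*conj(1) + 1*(2*I)*conj(1)]
      = (1/4)[(6) + (-2*I) + (2) + (2*I)] = 8/4 = 2
  <chi_rho, chi_1> = (1/4)[1*(6)*conj(1) + 1*(-2*I)*conj(I) + 1*(2)*conj(-1) + 1*(2*I)*conj(-I)]
      = (1/4)[(6) + (-2) + (-2) + (-2)] = 0/4 = 0
  <chi_rho, chi_2> = (1/4)[1*(6)*conj(1) + 1*(-2*I)*conj(-1) + 1*(2)*conj(1) + 1*(2*I)*conj(-1)]
      = (1/4)[(6) + (2*I) + (2) + (-2*I)] = 8/4 = 2
  <chi_rho, chi_3> = (1/4)[1*(6)*conj(1) + 1*(-2*I)*conj(-I) + 1*(2)*conj(-1) + 1*(2*I)*conj(I)]
      = (1/4)[(6) + (2) + (-2) + (2)] = 8/4 = 2
(Exp terms are combined using exp(i*s)*conj(exp(i*t)) = exp(i*(s-t)), and sums of them are collapsed using the identity that for every m > 1 the m distinct m-th roots of unity sum to 0, e.g. 1 + exp(2*I*pi/3) + exp(-2*I*pi/3) = 0.)
Dimension check: dim(rho) = sum (mult * dim) = 2*1 + 0*1 + 2*1 + 2*1 = 6 = chi_rho(e) = 6.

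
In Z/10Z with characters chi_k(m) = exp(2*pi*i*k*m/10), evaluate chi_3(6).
chi_3(6) = zeta_10^18 = exp(-2*I*pi/5)

Argument: chi_3(6) = zeta_10^(3*6) = zeta_10^18. Since zeta_10^10 = 1, this equals zeta_10^8 = exp(2*pi*i*8/10) = exp(-2*I*pi/5).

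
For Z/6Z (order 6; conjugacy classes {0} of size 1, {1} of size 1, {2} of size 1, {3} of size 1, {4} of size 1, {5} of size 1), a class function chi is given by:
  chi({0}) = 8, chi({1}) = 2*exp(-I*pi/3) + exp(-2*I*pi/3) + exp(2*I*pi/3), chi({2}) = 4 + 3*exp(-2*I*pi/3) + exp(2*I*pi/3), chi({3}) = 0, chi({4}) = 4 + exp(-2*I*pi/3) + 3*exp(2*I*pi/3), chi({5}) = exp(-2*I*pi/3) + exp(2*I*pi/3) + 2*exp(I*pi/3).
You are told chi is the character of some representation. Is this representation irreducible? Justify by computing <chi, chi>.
Not irreducible (reducible): <chi, chi> = 14 > 1.

Solution. <chi, chi> = (1/|G|) sum_C |C| * |chi(C)|^2 = (1/6)[1*|8|^2 + 1*|2*exp(-I*pi/3) + exp(-2*I*pi/3) + exp(2*I*pi/3)|^2 + 1*|4 + 3*exp(-2*I*pi/3) + exp(2*I*pi/3)|^2 + 1*|0|^2 + 1*|4 + exp(-2*I*pi/3) + 3*exp(2*I*pi/3)|^2 + 1*|exp(-2*I*pi/3) + exp(2*I*pi/3) + 2*exp(I*pi/3)|^2]
  = (1/6)[(64) + (3) + (7) + (0) + (7) + (3)] = 84/6 = 14.
(Exp terms are combined using exp(i*s)*conj(exp(i*t)) = exp(i*(s-t)), and sums of them are collapsed using the identity that for every m > 1 the m distinct m-th roots of unity sum to 0, e.g. 1 + exp(2*I*pi/3) + exp(-2*I*pi/3) = 0.)
A character is irreducible iff <chi, chi> = 1, so this representation is reducible.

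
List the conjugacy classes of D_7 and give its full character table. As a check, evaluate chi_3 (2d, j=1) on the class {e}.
Conjugacy classes: {e} of size 1, {r^1, r^6} of size 2, {r^2, r^5} of size 2, {r^3, r^4} of size 2, {s, sr, ..., sr^6} of size 7.
Character table:
  irrep \ class              {e} (size 1)  {r^1, r^6} (size 2)  {r^2, r^5} (size 2)  {r^3, r^4} (size 2)  {s, sr, ..., sr^6} (size 7)
  chi_1 (triv)               1             1                    1                    1                    1                          
  chi_2 (sign: r->1, s->-1)  1             1                    1                    1                    -1                         
  chi_3 (2d, j=1)            2             2*cos(2*pi/7)        -2*cos(3*pi/7)       -2*cos(pi/7)         0                          
  chi_4 (2d, j=2)            2             -2*cos(3*pi/7)       -2*cos(pi/7)         2*cos(2*pi/7)        0                          
  chi_5 (2d, j=3)            2             -2*cos(pi/7)         2*cos(2*pi/7)        -2*cos(3*pi/7)       0                          

Spot check: chi_3 (2d, j=1) on {e} = 2.

Proof sketch: D_7 has order 2*7 = 14 with 5 conjugacy classes, hence 5 irreducibles. Sum of squared dims 1 + 1 + 4 + 4 + 4 = 14 = |G|. Linear characters come from the abelianisation; the 2-dimensional irreps have character r^k -> 2*cos(2*pi*j*k/7), reflections -> 0.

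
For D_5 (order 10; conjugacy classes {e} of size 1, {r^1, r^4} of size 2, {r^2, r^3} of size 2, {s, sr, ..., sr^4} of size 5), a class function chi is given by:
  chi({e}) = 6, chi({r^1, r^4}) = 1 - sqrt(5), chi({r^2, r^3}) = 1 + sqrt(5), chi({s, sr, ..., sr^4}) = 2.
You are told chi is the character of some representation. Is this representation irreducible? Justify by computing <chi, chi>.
Not irreducible (reducible): <chi, chi> = 8 > 1.

Explanation: <chi, chi> = (1/|G|) sum_C |C| * |chi(C)|^2 = (1/10)[1*|6|^2 + 2*|1 - sqrt(5)|^2 + 2*|1 + sqrt(5)|^2 + 5*|2|^2]
  = (1/10)[(36) + (12 - 4*sqrt(5)) + (4*sqrt(5) + 12) + (20)] = 80/10 = 8.
A character is irreducible iff <chi, chi> = 1, so this representation is reducible.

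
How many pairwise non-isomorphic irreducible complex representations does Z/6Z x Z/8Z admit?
48

Why: The number of irreducible complex representations of a finite group equals its number of conjugacy classes. Z/6Z x Z/8Z is abelian of order 48, so every element is its own conjugacy class: 48 classes, so Z/6Z x Z/8Z (order 48) has exactly 48 irreducible complex representations.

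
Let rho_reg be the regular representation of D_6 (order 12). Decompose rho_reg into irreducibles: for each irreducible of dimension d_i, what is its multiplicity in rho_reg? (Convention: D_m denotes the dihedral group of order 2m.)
Each irreducible V_i of dimension d_i appears with multiplicity d_i, i.e. rho_reg = (direct sum over all irreducibles V_i) d_i V_i. The irreducible dimensions for D_6 are 1, 1, 1, 1, 2, 2: 4 irreducibles of dimension 1, each with multiplicity 1; 2 irreducibles of dimension 2, each with multiplicity 2. Total dimension 4*1*1 + 2*2*2 = 12 = |G|.

Proof sketch: General theorem: in the regular representation of a finite group G, each irreducible appears with multiplicity equal to its dimension. Check: dim(rho_reg) = sum d_i^2 = 1 + 1 + 1 + 1 + 4 + 4 = 12 = |G|.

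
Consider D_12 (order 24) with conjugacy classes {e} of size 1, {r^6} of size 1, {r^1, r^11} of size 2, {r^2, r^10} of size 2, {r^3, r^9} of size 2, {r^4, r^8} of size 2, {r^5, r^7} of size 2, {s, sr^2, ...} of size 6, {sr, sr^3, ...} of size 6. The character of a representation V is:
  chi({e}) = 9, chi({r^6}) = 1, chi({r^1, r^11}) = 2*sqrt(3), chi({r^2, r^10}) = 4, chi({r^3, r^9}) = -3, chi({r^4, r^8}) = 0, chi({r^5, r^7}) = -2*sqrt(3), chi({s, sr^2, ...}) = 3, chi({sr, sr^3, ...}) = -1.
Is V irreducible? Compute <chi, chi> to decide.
Not irreducible (reducible): <chi, chi> = 10 > 1.

Explanation: <chi, chi> = (1/|G|) sum_C |C| * |chi(C)|^2 = (1/24)[1*|9|^2 + 1*|1|^2 + 2*|2*sqrt(3)|^2 + 2*|4|^2 + 2*|-3|^2 + 2*|0|^2 + 2*|-2*sqrt(3)|^2 + 6*|3|^2 + 6*|-1|^2]
  = (1/24)[(81) + (1) + (24) + (32) + (18) + (0) + (24) + (54) + (6)] = 240/24 = 10.
A character is irreducible iff <chi, chi> = 1, so this representation is reducible.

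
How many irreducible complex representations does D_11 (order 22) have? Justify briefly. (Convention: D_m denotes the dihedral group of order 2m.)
7

Reasoning: The number of irreducible complex representations of a finite group equals its number of conjugacy classes. D_11 has 7 conjugacy classes ((n+3)/2 for n odd), so D_11 (order 22) has exactly 7 irreducible complex representations.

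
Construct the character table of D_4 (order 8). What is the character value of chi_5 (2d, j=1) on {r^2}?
Conjugacy classes: {e} of size 1, {r^2} of size 1, {r^1, r^3} of size 2, {s, sr^2, ...} of size 2, {sr, sr^3, ...} of size 2.
Character table:
  irrep \ class              {e} (size 1)  {r^2} (size 1)  {r^1, r^3} (size 2)  {s, sr^2, ...} (size 2)  {sr, sr^3, ...} (size 2)
  chi_1 (triv)               1             1               1                    1                        1                       
  chi_2 (sign: r->1, s->-1)  1             1               1                    -1                       -1                      
  chi_3 (r->-1, s->1)        1             1               -1                   1                        -1                      
  chi_4 (r->-1, s->-1)       1             1               -1                   -1                       1                       
  chi_5 (2d, j=1)            2             -2              0                    0                        0                       

Spot check: chi_5 (2d, j=1) on {r^2} = -2.

Why: D_4 has order 2*4 = 8 with 5 conjugacy classes, hence 5 irreducibles. Sum of squared dims 1 + 1 + 1 + 1 + 4 = 8 = |G|. Linear characters come from the abelianisation; the 2-dimensional irreps have character r^k -> 2*cos(2*pi*j*k/4), reflections -> 0.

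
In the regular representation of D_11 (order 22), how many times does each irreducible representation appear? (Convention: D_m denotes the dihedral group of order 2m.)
Each irreducible V_i of dimension d_i appears with multiplicity d_i, i.e. rho_reg = (direct sum over all irreducibles V_i) d_i V_i. The irreducible dimensions for D_11 are 1, 1, 2, 2, 2, 2, 2: 2 irreducibles of dimension 1, each with multiplicity 1; 5 irreducibles of dimension 2, each with multiplicity 2. Total dimension 2*1*1 + 5*2*2 = 22 = |G|.

Argument: General theorem: in the regular representation of a finite group G, each irreducible appears with multiplicity equal to its dimension. Check: dim(rho_reg) = sum d_i^2 = 1 + 1 + 4 + 4 + 4 + 4 + 4 = 22 = |G|.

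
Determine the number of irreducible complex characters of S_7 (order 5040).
15

Details: The number of irreducible complex representations of a finite group equals its number of conjugacy classes. Conjugacy classes in S_7 correspond to cycle types, i.e. partitions of 7; there are p(7) = 15 of them, so S_7 (order 5040) has exactly 15 irreducible complex representations.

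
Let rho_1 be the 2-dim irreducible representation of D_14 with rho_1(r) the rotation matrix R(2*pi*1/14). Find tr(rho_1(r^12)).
chi_{rho_1}(r^12) = 2*cos(2*pi*1*12/14) = 2*cos(2*pi/7)

Argument: rho_1(r^12) is rotation by angle 2*pi*1*12/14, whose trace is 2*cos(2*pi*1*12/14) = 2*cos(2*pi/7).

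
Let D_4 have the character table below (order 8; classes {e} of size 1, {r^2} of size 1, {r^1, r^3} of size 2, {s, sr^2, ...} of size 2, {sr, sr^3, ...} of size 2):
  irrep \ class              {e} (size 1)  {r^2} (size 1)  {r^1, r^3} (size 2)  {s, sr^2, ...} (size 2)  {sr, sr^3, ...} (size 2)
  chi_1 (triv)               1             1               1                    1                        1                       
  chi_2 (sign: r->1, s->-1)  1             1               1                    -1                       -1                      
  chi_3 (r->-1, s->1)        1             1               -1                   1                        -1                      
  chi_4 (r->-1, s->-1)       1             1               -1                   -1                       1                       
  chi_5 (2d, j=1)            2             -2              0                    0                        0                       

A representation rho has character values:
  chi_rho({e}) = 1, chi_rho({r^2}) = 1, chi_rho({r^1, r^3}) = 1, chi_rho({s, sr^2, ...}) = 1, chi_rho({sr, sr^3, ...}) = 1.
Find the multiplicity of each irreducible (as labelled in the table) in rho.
Multiplicities: chi_1: 1, chi_2: 0, chi_3: 0, chi_4: 0, chi_5: 0.

Explanation: Use <chi_rho, chi> = (1/|G|) sum_C |C| * chi_rho(C) * conj(chi(C)) with |G| = 8 for each irreducible chi in the table:
  <chi_rho, chi_1> = (1/8)[1*(1)*conj(1) + 1*(1)*conj(1) + 2*(1)*conj(1) + 2*(1)*conj(1) + 2*(1)*conj(1)]
      = (1/8)[(1) + (1) + (2) + (2) + (2)] = 8/8 = 1
  <chi_rho, chi_2> = (1/8)[1*(1)*conj(1) + 1*(1)*conj(1) + 2*(1)*conj(1) + 2*(1)*conj(-1) + 2*(1)*conj(-1)]
      = (1/8)[(1) + (1) + (2) + (-2) + (-2)] = 0/8 = 0
  <chi_rho, chi_3> = (1/8)[1*(1)*conj(1) + 1*(1)*conj(1) + 2*(1)*conj(-1) + 2*(1)*conj(1) + 2*(1)*conj(-1)]
      = (1/8)[(1) + (1) + (-2) + (2) + (-2)] = 0/8 = 0
  <chi_rho, chi_4> = (1/8)[1*(1)*conj(1) + 1*(1)*conj(1) + 2*(1)*conj(-1) + 2*(1)*conj(-1) + 2*(1)*conj(1)]
      = (1/8)[(1) + (1) + (-2) + (-2) + (2)] = 0/8 = 0
  <chi_rho, chi_5> = (1/8)[1*(1)*conj(2) + 1*(1)*conj(-2) + 2*(1)*conj(0) + 2*(1)*conj(0) + 2*(1)*conj(0)]
      = (1/8)[(2) + (-2) + (0) + (0) + (0)] = 0/8 = 0
Dimension check: dim(rho) = sum (mult * dim) = 1*1 + 0*1 + 0*1 + 0*1 + 0*2 = 1 = chi_rho(e) = 1.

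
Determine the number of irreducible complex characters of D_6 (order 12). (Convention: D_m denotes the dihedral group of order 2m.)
6

Solution. The number of irreducible complex representations of a finite group equals its number of conjugacy classes. D_6 has 6 conjugacy classes (n/2 + 3 for n even), so D_6 (order 12) has exactly 6 irreducible complex representations.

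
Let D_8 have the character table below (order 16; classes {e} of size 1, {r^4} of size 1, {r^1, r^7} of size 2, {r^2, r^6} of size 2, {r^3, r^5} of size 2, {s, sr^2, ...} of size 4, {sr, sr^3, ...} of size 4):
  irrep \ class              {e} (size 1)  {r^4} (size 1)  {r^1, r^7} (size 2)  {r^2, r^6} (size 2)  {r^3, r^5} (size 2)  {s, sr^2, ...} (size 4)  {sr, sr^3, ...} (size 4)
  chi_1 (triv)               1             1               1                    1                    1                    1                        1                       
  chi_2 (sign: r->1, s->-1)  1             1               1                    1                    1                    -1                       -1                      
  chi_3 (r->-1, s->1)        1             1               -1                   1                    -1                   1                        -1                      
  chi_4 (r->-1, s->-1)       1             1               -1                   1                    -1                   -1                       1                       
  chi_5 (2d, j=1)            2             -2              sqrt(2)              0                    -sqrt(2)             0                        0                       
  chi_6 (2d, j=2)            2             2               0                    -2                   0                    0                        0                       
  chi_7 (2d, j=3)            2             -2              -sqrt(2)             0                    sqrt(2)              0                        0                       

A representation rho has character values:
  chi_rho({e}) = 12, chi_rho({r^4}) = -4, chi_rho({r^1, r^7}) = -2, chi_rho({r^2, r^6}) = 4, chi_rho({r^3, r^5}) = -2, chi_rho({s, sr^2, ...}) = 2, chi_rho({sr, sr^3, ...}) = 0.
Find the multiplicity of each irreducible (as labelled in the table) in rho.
Multiplicities: chi_1: 1, chi_2: 0, chi_3: 2, chi_4: 1, chi_5: 2, chi_6: 0, chi_7: 2.

Solution. Use <chi_rho, chi> = (1/|G|) sum_C |C| * chi_rho(C) * conj(chi(C)) with |G| = 16 for each irreducible chi in the table:
  <chi_rho, chi_1> = (1/16)[1*(12)*conj(1) + 1*(-4)*conj(1) + 2*(-2)*conj(1) + 2*(4)*conj(1) + 2*(-2)*conj(1) + 4*(2)*conj(1) + 4*(0)*conj(1)]
      = (1/16)[(12) + (-4) + (-4) + (8) + (-4) + (8) + (0)] = 16/16 = 1
  <chi_rho, chi_2> = (1/16)[1*(12)*conj(1) + 1*(-4)*conj(1) + 2*(-2)*conj(1) + 2*(4)*conj(1) + 2*(-2)*conj(1) + 4*(2)*conj(-1) + 4*(0)*conj(-1)]
      = (1/16)[(12) + (-4) + (-4) + (8) + (-4) + (-8) + (0)] = 0/16 = 0
  <chi_rho, chi_3> = (1/16)[1*(12)*conj(1) + 1*(-4)*conj(1) + 2*(-2)*conj(-1) + 2*(4)*conj(1) + 2*(-2)*conj(-1) + 4*(2)*conj(1) + 4*(0)*conj(-1)]
      = (1/16)[(12) + (-4) + (4) + (8) + (4) + (8) + (0)] = 32/16 = 2
  <chi_rho, chi_4> = (1/16)[1*(12)*conj(1) + 1*(-4)*conj(1) + 2*(-2)*conj(-1) + 2*(4)*conj(1) + 2*(-2)*conj(-1) + 4*(2)*conj(-1) + 4*(0)*conj(1)]
      = (1/16)[(12) + (-4) + (4) + (8) + (4) + (-8) + (0)] = 16/16 = 1
  <chi_rho, chi_5> = (1/16)[1*(12)*conj(2) + 1*(-4)*conj(-2) + 2*(-2)*conj(sqrt(2)) + 2*(4)*conj(0) + 2*(-2)*conj(-sqrt(2)) + 4*(2)*conj(0) + 4*(0)*conj(0)]
      = (1/16)[(24) + (8) + (-4*sqrt(2)) + (0) + (4*sqrt(2)) + (0) + (0)] = 32/16 = 2
  <chi_rho, chi_6> = (1/16)[1*(12)*conj(2) + 1*(-4)*conj(2) + 2*(-2)*conj(0) + 2*(4)*conj(-2) + 2*(-2)*conj(0) + 4*(2)*conj(0) + 4*(0)*conj(0)]
      = (1/16)[(24) + (-8) + (0) + (-16) + (0) + (0) + (0)] = 0/16 = 0
  <chi_rho, chi_7> = (1/16)[1*(12)*conj(2) + 1*(-4)*conj(-2) + 2*(-2)*conj(-sqrt(2)) + 2*(4)*conj(0) + 2*(-2)*conj(sqrt(2)) + 4*(2)*conj(0) + 4*(0)*conj(0)]
      = (1/16)[(24) + (8) + (4*sqrt(2)) + (0) + (-4*sqrt(2)) + (0) + (0)] = 32/16 = 2
Dimension check: dim(rho) = sum (mult * dim) = 1*1 + 0*1 + 2*1 + 1*1 + 2*2 + 0*2 + 2*2 = 12 = chi_rho(e) = 12.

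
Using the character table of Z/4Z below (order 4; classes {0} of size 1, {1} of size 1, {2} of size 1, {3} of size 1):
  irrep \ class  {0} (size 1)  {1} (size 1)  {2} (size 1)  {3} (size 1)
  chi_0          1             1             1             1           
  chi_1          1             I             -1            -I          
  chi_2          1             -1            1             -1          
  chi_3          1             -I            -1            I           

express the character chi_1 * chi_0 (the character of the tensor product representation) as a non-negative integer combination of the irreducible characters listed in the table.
chi_1 tensor chi_0 = chi_1 (all other irreducibles have multiplicity 0).

Argument: The character of a tensor product is the pointwise product (chi_1 * chi_0)(C) = chi_1(C) * chi_0(C):
  {0}: (1)*(1), {1}: (I)*(1), {2}: (-1)*(1), {3}: (-I)*(1)
so (chi_1 * chi_0) takes values
  {0} -> 1, {1} -> I, {2} -> -1, {3} -> -I.
Now take the inner product of this character with each irreducible chi from the table, <chi_1*chi_0, chi> = (1/4) sum_C |C| (chi_1*chi_0)(C) conj(chi(C)):
  <chi_1*chi_0, chi_0> = (1/4)[1*(1)*conj(1) + 1*(I)*conj(1) + 1*(-1)*conj(1) + 1*(-I)*conj(1)]
      = (1/4)[(1) + (I) + (-1) + (-I)] = 0/4 = 0
  <chi_1*chi_0, chi_1> = (1/4)[1*(1)*conj(1) + 1*(I)*conj(I) + 1*(-1)*conj(-1) + 1*(-I)*conj(-I)]
      = (1/4)[(1) + (1) + (1) + (1)] = 4/4 = 1
  <chi_1*chi_0, chi_2> = (1/4)[1*(1)*conj(1) + 1*(I)*conj(-1) + 1*(-1)*conj(1) + 1*(-I)*conj(-1)]
      = (1/4)[(1) + (-I) + (-1) + (I)] = 0/4 = 0
  <chi_1*chi_0, chi_3> = (1/4)[1*(1)*conj(1) + 1*(I)*conj(-I) + 1*(-1)*conj(-1) + 1*(-I)*conj(I)]
      = (1/4)[(1) + (-1) + (1) + (-1)] = 0/4 = 0
(Exp terms are combined using exp(i*s)*conj(exp(i*t)) = exp(i*(s-t)), and sums of them are collapsed using the identity that for every m > 1 the m distinct m-th roots of unity sum to 0, e.g. 1 + exp(2*I*pi/3) + exp(-2*I*pi/3) = 0.)
Hence the multiplicities are chi_1: 1. Dimension check: dim(chi_1)*dim(chi_0) = 1*1 = 1 and sum (mult * dim) = 1*1 = 1.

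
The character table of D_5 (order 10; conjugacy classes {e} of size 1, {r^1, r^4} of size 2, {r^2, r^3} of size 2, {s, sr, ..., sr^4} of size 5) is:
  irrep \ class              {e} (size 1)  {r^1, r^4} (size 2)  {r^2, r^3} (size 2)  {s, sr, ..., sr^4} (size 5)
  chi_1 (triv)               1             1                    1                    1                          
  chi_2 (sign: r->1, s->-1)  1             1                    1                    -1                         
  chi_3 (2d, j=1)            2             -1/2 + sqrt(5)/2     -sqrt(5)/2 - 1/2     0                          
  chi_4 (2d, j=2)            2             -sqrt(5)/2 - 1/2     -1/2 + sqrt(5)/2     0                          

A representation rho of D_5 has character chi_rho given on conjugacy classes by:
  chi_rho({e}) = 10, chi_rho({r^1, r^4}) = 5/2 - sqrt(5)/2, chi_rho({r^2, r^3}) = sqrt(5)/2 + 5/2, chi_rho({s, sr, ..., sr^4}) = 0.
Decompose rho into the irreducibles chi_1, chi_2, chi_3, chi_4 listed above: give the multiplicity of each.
Multiplicities: chi_1: 2, chi_2: 2, chi_3: 1, chi_4: 2.

Why: Use <chi_rho, chi> = (1/|G|) sum_C |C| * chi_rho(C) * conj(chi(C)) with |G| = 10 for each irreducible chi in the table:
  <chi_rho, chi_1> = (1/10)[1*(10)*conj(1) + 2*(5/2 - sqrt(5)/2)*conj(1) + 2*(sqrt(5)/2 + 5/2)*conj(1) + 5*(0)*conj(1)]
      = (1/10)[(10) + (5 - sqrt(5)) + (sqrt(5) + 5) + (0)] = 20/10 = 2
  <chi_rho, chi_2> = (1/10)[1*(10)*conj(1) + 2*(5/2 - sqrt(5)/2)*conj(1) + 2*(sqrt(5)/2 + 5/2)*conj(1) + 5*(0)*conj(-1)]
      = (1/10)[(10) + (5 - sqrt(5)) + (sqrt(5) + 5) + (0)] = 20/10 = 2
  <chi_rho, chi_3> = (1/10)[1*(10)*conj(2) + 2*(5/2 - sqrt(5)/2)*conj(-1/2 + sqrt(5)/2) + 2*(sqrt(5)/2 + 5/2)*conj(-sqrt(5)/2 - 1/2) + 5*(0)*conj(0)]
      = (1/10)[(20) + (-5 + 3*sqrt(5)) + (-3*sqrt(5) - 5) + (0)] = 10/10 = 1
  <chi_rho, chi_4> = (1/10)[1*(10)*conj(2) + 2*(5/2 - sqrt(5)/2)*conj(-sqrt(5)/2 - 1/2) + 2*(sqrt(5)/2 + 5/2)*conj(-1/2 + sqrt(5)/2) + 5*(0)*conj(0)]
      = (1/10)[(20) + (-2*sqrt(5)) + (2*sqrt(5)) + (0)] = 20/10 = 2
Dimension check: dim(rho) = sum (mult * dim) = 2*1 + 2*1 + 1*2 + 2*2 = 10 = chi_rho(e) = 10.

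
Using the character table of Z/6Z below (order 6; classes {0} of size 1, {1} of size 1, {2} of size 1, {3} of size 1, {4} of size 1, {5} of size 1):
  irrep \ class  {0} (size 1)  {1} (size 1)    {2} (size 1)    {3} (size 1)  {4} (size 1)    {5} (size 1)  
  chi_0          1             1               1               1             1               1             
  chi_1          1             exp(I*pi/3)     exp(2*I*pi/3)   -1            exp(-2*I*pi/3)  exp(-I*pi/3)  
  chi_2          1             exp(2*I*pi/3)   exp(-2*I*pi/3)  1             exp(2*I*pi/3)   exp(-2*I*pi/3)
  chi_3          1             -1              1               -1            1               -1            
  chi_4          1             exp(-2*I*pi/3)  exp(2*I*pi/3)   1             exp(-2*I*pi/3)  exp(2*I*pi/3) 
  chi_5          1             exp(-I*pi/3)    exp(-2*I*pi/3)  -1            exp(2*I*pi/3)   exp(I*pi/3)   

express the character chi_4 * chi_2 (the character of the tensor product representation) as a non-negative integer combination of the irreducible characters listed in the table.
chi_4 tensor chi_2 = chi_0 (all other irreducibles have multiplicity 0).

Justification: The character of a tensor product is the pointwise product (chi_4 * chi_2)(C) = chi_4(C) * chi_2(C):
  {0}: (1)*(1), {1}: (exp(-2*I*pi/3))*(exp(2*I*pi/3)), {2}: (exp(2*I*pi/3))*(exp(-2*I*pi/3)), {3}: (1)*(1), {4}: (exp(-2*I*pi/3))*(exp(2*I*pi/3)), {5}: (exp(2*I*pi/3))*(exp(-2*I*pi/3))
so (chi_4 * chi_2) takes values
  {0} -> 1, {1} -> 1, {2} -> 1, {3} -> 1, {4} -> 1, {5} -> 1.
Now take the inner product of this character with each irreducible chi from the table, <chi_4*chi_2, chi> = (1/6) sum_C |C| (chi_4*chi_2)(C) conj(chi(C)):
  <chi_4*chi_2, chi_0> = (1/6)[1*(1)*conj(1) + 1*(1)*conj(1) + 1*(1)*conj(1) + 1*(1)*conj(1) + 1*(1)*conj(1) + 1*(1)*conj(1)]
      = (1/6)[(1) + (1) + (1) + (1) + (1) + (1)] = 6/6 = 1
  <chi_4*chi_2, chi_1> = (1/6)[1*(1)*conj(1) + 1*(1)*conj(exp(I*pi/3)) + 1*(1)*conj(exp(2*I*pi/3)) + 1*(1)*conj(-1) + 1*(1)*conj(exp(-2*I*pi/3)) + 1*(1)*conj(exp(-I*pi/3))]
      = (1/6)[(1) + (exp(-I*pi/3)) + (exp(-2*I*pi/3)) + (-1) + (exp(2*I*pi/3)) + (exp(I*pi/3))] = 0/6 = 0
  <chi_4*chi_2, chi_2> = (1/6)[1*(1)*conj(1) + 1*(1)*conj(exp(2*I*pi/3)) + 1*(1)*conj(exp(-2*I*pi/3)) + 1*(1)*conj(1) + 1*(1)*conj(exp(2*I*pi/3)) + 1*(1)*conj(exp(-2*I*pi/3))]
      = (1/6)[(1) + (exp(-2*I*pi/3)) + (exp(2*I*pi/3)) + (1) + (exp(-2*I*pi/3)) + (exp(2*I*pi/3))] = 0/6 = 0
  <chi_4*chi_2, chi_3> = (1/6)[1*(1)*conj(1) + 1*(1)*conj(-1) + 1*(1)*conj(1) + 1*(1)*conj(-1) + 1*(1)*conj(1) + 1*(1)*conj(-1)]
      = (1/6)[(1) + (-1) + (1) + (-1) + (1) + (-1)] = 0/6 = 0
  <chi_4*chi_2, chi_4> = (1/6)[1*(1)*conj(1) + 1*(1)*conj(exp(-2*I*pi/3)) + 1*(1)*conj(exp(2*I*pi/3)) + 1*(1)*conj(1) + 1*(1)*conj(exp(-2*I*pi/3)) + 1*(1)*conj(exp(2*I*pi/3))]
      = (1/6)[(1) + (exp(2*I*pi/3)) + (exp(-2*I*pi/3)) + (1) + (exp(2*I*pi/3)) + (exp(-2*I*pi/3))] = 0/6 = 0
  <chi_4*chi_2, chi_5> = (1/6)[1*(1)*conj(1) + 1*(1)*conj(exp(-I*pi/3)) + 1*(1)*conj(exp(-2*I*pi/3)) + 1*(1)*conj(-1) + 1*(1)*conj(exp(2*I*pi/3)) + 1*(1)*conj(exp(I*pi/3))]
      = (1/6)[(1) + (exp(I*pi/3)) + (exp(2*I*pi/3)) + (-1) + (exp(-2*I*pi/3)) + (exp(-I*pi/3))] = 0/6 = 0
(Exp terms are combined using exp(i*s)*conj(exp(i*t)) = exp(i*(s-t)), and sums of them are collapsed using the identity that for every m > 1 the m distinct m-th roots of unity sum to 0, e.g. 1 + exp(2*I*pi/3) + exp(-2*I*pi/3) = 0.)
Hence the multiplicities are chi_0: 1. Dimension check: dim(chi_4)*dim(chi_2) = 1*1 = 1 and sum (mult * dim) = 1*1 = 1.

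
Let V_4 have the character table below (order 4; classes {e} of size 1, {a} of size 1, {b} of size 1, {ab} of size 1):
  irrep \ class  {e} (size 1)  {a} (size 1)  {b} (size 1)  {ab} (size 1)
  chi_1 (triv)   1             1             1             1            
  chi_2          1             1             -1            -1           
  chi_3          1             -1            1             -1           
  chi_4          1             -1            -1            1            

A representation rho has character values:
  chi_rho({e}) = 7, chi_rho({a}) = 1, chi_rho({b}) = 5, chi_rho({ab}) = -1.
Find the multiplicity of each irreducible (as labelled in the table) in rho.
Multiplicities: chi_1: 3, chi_2: 1, chi_3: 3, chi_4: 0.

Argument: Use <chi_rho, chi> = (1/|G|) sum_C |C| * chi_rho(C) * conj(chi(C)) with |G| = 4 for each irreducible chi in the table:
  <chi_rho, chi_1> = (1/4)[1*(7)*conj(1) + 1*(1)*conj(1) + 1*(5)*conj(1) + 1*(-1)*conj(1)]
      = (1/4)[(7) + (1) + (5) + (-1)] = 12/4 = 3
  <chi_rho, chi_2> = (1/4)[1*(7)*conj(1) + 1*(1)*conj(1) + 1*(5)*conj(-1) + 1*(-1)*conj(-1)]
      = (1/4)[(7) + (1) + (-5) + (1)] = 4/4 = 1
  <chi_rho, chi_3> = (1/4)[1*(7)*conj(1) + 1*(1)*conj(-1) + 1*(5)*conj(1) + 1*(-1)*conj(-1)]
      = (1/4)[(7) + (-1) + (5) + (1)] = 12/4 = 3
  <chi_rho, chi_4> = (1/4)[1*(7)*conj(1) + 1*(1)*conj(-1) + 1*(5)*conj(-1) + 1*(-1)*conj(1)]
      = (1/4)[(7) + (-1) + (-5) + (-1)] = 0/4 = 0
Dimension check: dim(rho) = sum (mult * dim) = 3*1 + 1*1 + 3*1 + 0*1 = 7 = chi_rho(e) = 7.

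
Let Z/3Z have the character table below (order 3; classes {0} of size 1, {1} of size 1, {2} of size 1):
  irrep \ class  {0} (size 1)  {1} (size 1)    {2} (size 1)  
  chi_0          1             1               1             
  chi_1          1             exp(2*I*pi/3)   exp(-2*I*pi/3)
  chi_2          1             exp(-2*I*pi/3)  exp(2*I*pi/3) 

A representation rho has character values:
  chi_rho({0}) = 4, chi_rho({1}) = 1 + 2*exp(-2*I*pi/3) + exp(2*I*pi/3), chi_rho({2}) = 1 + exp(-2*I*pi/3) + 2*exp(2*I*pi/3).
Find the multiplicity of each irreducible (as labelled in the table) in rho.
Multiplicities: chi_0: 1, chi_1: 1, chi_2: 2.

Argument: Use <chi_rho, chi> = (1/|G|) sum_C |C| * chi_rho(C) * conj(chi(C)) with |G| = 3 for each irreducible chi in the table:
  <chi_rho, chi_0> = (1/3)[1*(4)*conj(1) + 1*(1 + 2*exp(-2*I*pi/3) + exp(2*I*pi/3))*conj(1) + 1*(1 + exp(-2*I*pi/3) + 2*exp(2*I*pi/3))*conj(1)]
      = (1/3)[(4) + (1 + 2*exp(-2*I*pi/3) + exp(2*I*pi/3)) + (1 + exp(-2*I*pi/3) + 2*exp(2*I*pi/3))] = 3/3 = 1
  <chi_rho, chi_1> = (1/3)[1*(4)*conj(1) + 1*(1 + 2*exp(-2*I*pi/3) + exp(2*I*pi/3))*conj(exp(2*I*pi/3)) + 1*(1 + exp(-2*I*pi/3) + 2*exp(2*I*pi/3))*conj(exp(-2*I*pi/3))]
      = (1/3)[(4) + (1 + exp(-2*I*pi/3) + 2*exp(2*I*pi/3)) + (1 + 2*exp(-2*I*pi/3) + exp(2*I*pi/3))] = 3/3 = 1
  <chi_rho, chi_2> = (1/3)[1*(4)*conj(1) + 1*(1 + 2*exp(-2*I*pi/3) + exp(2*I*pi/3))*conj(exp(-2*I*pi/3)) + 1*(1 + exp(-2*I*pi/3) + 2*exp(2*I*pi/3))*conj(exp(2*I*pi/3))]
      = (1/3)[(4) + (1) + (1)] = 6/3 = 2
(Exp terms are combined using exp(i*s)*conj(exp(i*t)) = exp(i*(s-t)), and sums of them are collapsed using the identity that for every m > 1 the m distinct m-th roots of unity sum to 0, e.g. 1 + exp(2*I*pi/3) + exp(-2*I*pi/3) = 0.)
Dimension check: dim(rho) = sum (mult * dim) = 1*1 + 1*1 + 2*1 = 4 = chi_rho(e) = 4.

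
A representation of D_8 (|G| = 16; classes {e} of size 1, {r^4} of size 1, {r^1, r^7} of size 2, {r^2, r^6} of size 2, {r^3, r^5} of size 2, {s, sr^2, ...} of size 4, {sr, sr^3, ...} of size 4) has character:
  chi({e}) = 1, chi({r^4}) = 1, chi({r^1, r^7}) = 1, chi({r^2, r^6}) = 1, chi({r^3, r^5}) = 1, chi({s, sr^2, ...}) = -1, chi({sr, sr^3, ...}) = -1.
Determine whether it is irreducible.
Irreducible: <chi, chi> = 1.

Proof sketch: <chi, chi> = (1/|G|) sum_C |C| * |chi(C)|^2 = (1/16)[1*|1|^2 + 1*|1|^2 + 2*|1|^2 + 2*|1|^2 + 2*|1|^2 + 4*|-1|^2 + 4*|-1|^2]
  = (1/16)[(1) + (1) + (2) + (2) + (2) + (4) + (4)] = 16/16 = 1.
A character is irreducible iff <chi, chi> = 1, so this representation is irreducible.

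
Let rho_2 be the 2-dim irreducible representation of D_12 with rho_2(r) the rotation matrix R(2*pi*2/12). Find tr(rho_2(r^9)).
chi_{rho_2}(r^9) = 2*cos(2*pi*2*9/12) = -2

Derivation: rho_2(r^9) is rotation by angle 2*pi*2*9/12, whose trace is 2*cos(2*pi*2*9/12) = -2.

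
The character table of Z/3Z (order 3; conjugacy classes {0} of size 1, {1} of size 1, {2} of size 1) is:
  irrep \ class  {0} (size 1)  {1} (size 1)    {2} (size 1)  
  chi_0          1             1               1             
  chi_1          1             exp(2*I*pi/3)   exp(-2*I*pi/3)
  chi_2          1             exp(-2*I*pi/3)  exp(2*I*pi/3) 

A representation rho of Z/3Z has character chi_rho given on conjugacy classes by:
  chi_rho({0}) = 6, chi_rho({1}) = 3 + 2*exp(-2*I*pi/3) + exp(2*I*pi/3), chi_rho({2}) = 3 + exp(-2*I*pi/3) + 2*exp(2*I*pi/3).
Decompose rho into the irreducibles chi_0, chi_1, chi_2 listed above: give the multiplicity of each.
Multiplicities: chi_0: 3, chi_1: 1, chi_2: 2.

Working: Use <chi_rho, chi> = (1/|G|) sum_C |C| * chi_rho(C) * conj(chi(C)) with |G| = 3 for each irreducible chi in the table:
  <chi_rho, chi_0> = (1/3)[1*(6)*conj(1) + 1*(3 + 2*exp(-2*I*pi/3) + exp(2*I*pi/3))*conj(1) + 1*(3 + exp(-2*I*pi/3) + 2*exp(2*I*pi/3))*conj(1)]
      = (1/3)[(6) + (3 + 2*exp(-2*I*pi/3) + exp(2*I*pi/3)) + (3 + exp(-2*I*pi/3) + 2*exp(2*I*pi/3))] = 9/3 = 3
  <chi_rho, chi_1> = (1/3)[1*(6)*conj(1) + 1*(3 + 2*exp(-2*I*pi/3) + exp(2*I*pi/3))*conj(exp(2*I*pi/3)) + 1*(3 + exp(-2*I*pi/3) + 2*exp(2*I*pi/3))*conj(exp(-2*I*pi/3))]
      = (1/3)[(6) + (1 + 3*exp(-2*I*pi/3) + 2*exp(2*I*pi/3)) + (1 + 2*exp(-2*I*pi/3) + 3*exp(2*I*pi/3))] = 3/3 = 1
  <chi_rho, chi_2> = (1/3)[1*(6)*conj(1) + 1*(3 + 2*exp(-2*I*pi/3) + exp(2*I*pi/3))*conj(exp(-2*I*pi/3)) + 1*(3 + exp(-2*I*pi/3) + 2*exp(2*I*pi/3))*conj(exp(2*I*pi/3))]
      = (1/3)[(6) + (2 + exp(-2*I*pi/3) + 3*exp(2*I*pi/3)) + (2 + 3*exp(-2*I*pi/3) + exp(2*I*pi/3))] = 6/3 = 2
(Exp terms are combined using exp(i*s)*conj(exp(i*t)) = exp(i*(s-t)), and sums of them are collapsed using the identity that for every m > 1 the m distinct m-th roots of unity sum to 0, e.g. 1 + exp(2*I*pi/3) + exp(-2*I*pi/3) = 0.)
Dimension check: dim(rho) = sum (mult * dim) = 3*1 + 1*1 + 2*1 = 6 = chi_rho(e) = 6.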